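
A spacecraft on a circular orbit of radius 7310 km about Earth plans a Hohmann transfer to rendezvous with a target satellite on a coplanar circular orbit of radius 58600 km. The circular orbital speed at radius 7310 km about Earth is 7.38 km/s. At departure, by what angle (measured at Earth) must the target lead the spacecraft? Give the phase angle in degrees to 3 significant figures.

φ = 104°

From the circular-orbit relation v² = μ/r at r = 7310 km: μ = v²r = (7.38)² × 7310 = 3.98135×10^5 km³/s².
Semi-major axis of the transfer orbit: a_t = (7310 + 58600)/2 = 32955 km.
Transfer time t = π√(a_t³/μ) = 29786 s.
The target's mean motion on its circular orbit is ω₂ = √(μ/r₂³) = 4.4480×10^-5 rad/s.
Angle swept by the target during transfer: ω₂·t = 1.3249 rad = 75.91°.
Arrival is 180° from departure on the ellipse, so φ = 180° − 75.91° = 104°.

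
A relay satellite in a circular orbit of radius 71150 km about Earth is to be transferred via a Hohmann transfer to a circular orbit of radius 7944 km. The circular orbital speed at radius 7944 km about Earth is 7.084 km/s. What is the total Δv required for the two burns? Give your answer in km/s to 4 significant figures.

From the circular-orbit relation v² = μ/r at r = 7944 km: μ = v²r = (7.084)² × 7944 = 3.98654×10^5 km³/s².
The Hohmann ellipse has a_t = (r₁ + r₂)/2 = 39547 km.
Circular speed at r₁: v₁ = √(μ/r₁) = √(3.98654×10^5/71150) = 2.367 km/s.
Transfer-orbit speed at r₁ (v² = μ(2/r − 1/a)): v_a = √[μ(2/r₁ − 1/a_t)] = 1.061 km/s.
First burn Δv₁ = |v_a − v₁| = 1.306 km/s.
Circular speed at r₂: v₂ = √(μ/r₂) = 7.084 km/s.
Transfer-orbit speed at r₂: v_p = √[μ(2/r₂ − 1/a_t)] = 9.502 km/s.
Second burn Δv₂ = |v₂ − v_p| = 2.418 km/s.
Δv = Δv₁ + Δv₂ = 1.306 + 2.418 = 3.724 km/s.

Δv = 3.724 km/s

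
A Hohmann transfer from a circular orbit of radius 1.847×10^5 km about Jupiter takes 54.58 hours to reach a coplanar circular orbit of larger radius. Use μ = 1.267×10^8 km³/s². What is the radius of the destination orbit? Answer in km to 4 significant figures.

r₂ = 1.398×10^6 km

Transfer time t = 54.58 hours = 1.96488×10^5 s, and t = π√(a_t³/μ).
So a_t = (μ t²/π²)^(1/3) = (1.267×10^8 × (1.96488×10^5)² / π²)^(1/3) = 7.9138×10^5 km.
Since a_t = (r₁ + r₂)/2, r₂ = 2a_t − r₁ = 2×7.9138×10^5 − 1.847×10^5 = 1.39806×10^6 km.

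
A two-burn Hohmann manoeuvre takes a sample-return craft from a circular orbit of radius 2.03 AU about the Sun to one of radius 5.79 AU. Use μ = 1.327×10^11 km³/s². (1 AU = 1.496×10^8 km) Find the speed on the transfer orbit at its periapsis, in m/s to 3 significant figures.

In km: r₁ = 2.03 × 1.496×10^8 = 3.03688×10^8 km; r₂ = 5.79 × 1.496×10^8 = 8.66184×10^8 km.
Semi-major axis of the transfer orbit: a_t = (3.03688×10^8 + 8.66184×10^8)/2 = 5.84936×10^8 km.
The periapsis of the transfer ellipse is at r = 3.03688×10^8 km.
Vis-viva: v = √[μ(2/r − 1/a_t)] = √[1.327×10^11 × (2/3.03688×10^8 − 1/5.84936×10^8)] = 25.44 km/s.

v = 25400 m/s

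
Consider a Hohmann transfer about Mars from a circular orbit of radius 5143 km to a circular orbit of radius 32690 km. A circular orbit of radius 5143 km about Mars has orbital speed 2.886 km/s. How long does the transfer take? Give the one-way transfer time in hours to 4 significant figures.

From the circular-orbit relation v² = μ/r at r = 5143 km: μ = v²r = (2.886)² × 5143 = 42836.0 km³/s².
Semi-major axis of the transfer orbit: a_t = (5143 + 32690)/2 = 18916.5 km.
Transfer time t = π√(a_t³/μ) = π√((18916.5)³ / 42836.0) = 39490 s.
Converting: 39490 s ÷ 3600 s/hour = 10.97 hours.

t = 10.97 hours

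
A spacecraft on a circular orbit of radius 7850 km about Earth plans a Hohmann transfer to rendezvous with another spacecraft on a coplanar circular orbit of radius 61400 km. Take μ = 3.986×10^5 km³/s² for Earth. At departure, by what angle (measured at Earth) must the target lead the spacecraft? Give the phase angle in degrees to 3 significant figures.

Semi-major axis of the transfer orbit: a_t = (7850 + 61400)/2 = 34625 km.
The half-period of the transfer ellipse is t = π√(a_t³/μ) = 32060 s.
The target's mean motion on its circular orbit is ω₂ = √(μ/r₂³) = 4.1497×10^-5 rad/s.
Angle swept by the target during transfer: ω₂·t = 1.3304 rad = 76.23°.
Arrival is 180° from departure on the ellipse, so φ = 180° − 76.23° = 104°.

φ = 104°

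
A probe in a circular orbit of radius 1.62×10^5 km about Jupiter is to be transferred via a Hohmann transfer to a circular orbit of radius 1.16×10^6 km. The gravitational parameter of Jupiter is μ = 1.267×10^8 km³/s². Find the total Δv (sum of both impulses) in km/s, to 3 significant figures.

Δv = 14.4 km/s

Transfer-ellipse semi-major axis a_t = (r₁ + r₂)/2 = (1.620×10^5 + 1.160×10^6)/2 = 6.610×10^5 km.
At r₁ the circular-orbit speed is v₁ = √(μ/r₁) = 27.96603 km/s.
Transfer-orbit speed at r₁ (vis-viva): v_p = √[μ(2/r₁ − 1/a_t)] = 37.04751 km/s.
First burn Δv₁ = |v_p − v₁| = 9.081 km/s.
Circular speed at r₂: v₂ = √(μ/r₂) = 10.451 km/s.
Transfer-orbit speed at r₂: v_a = √[μ(2/r₂ − 1/a_t)] = 5.1739 km/s.
Second burn Δv₂ = |v₂ − v_a| = 5.277 km/s.
Total Δv = Δv₁ + Δv₂ = 14.36 km/s.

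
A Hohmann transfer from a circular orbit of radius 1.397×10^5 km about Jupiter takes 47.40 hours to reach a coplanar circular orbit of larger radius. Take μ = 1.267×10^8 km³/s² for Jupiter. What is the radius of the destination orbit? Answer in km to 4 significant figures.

Transfer time t = 47.40 hours = 1.7064×10^5 s, and t = π√(a_t³/μ).
So a_t = (μ t²/π²)^(1/3) = (1.267×10^8 × (1.7064×10^5)² / π²)^(1/3) = 7.2035×10^5 km.
Since a_t = (r₁ + r₂)/2, r₂ = 2a_t − r₁ = 2×7.2035×10^5 − 1.397×10^5 = 1.301×10^6 km.

r₂ = 1.301×10^6 km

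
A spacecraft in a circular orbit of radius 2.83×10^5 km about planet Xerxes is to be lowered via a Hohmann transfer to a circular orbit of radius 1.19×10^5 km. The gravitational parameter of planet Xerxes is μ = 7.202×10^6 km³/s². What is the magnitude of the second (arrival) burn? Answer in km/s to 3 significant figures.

Δv₂ = 1.45 km/s

Semi-major axis of the transfer orbit: a_t = (2.830×10^5 + 1.190×10^5)/2 = 2.010×10^5 km.
Circular speed at r = 1.190×10^5 km: v_c = √(μ/r) = 7.780 km/s.
Transfer-orbit speed at the same r (vis-viva, a = a_t): v_t = √[μ(2/r − 1/a_t)] = 9.231 km/s.
Δv₂ = |v_t − v_c| = |9.231 − 7.780| = 1.451 km/s.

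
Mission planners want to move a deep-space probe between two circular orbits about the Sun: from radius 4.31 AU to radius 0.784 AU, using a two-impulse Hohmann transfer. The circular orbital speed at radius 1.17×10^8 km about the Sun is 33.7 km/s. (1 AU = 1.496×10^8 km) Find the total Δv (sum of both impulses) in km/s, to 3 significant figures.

Δv = 16.5 km/s

From the circular-orbit relation v² = μ/r at r = 1.17×10^8 km: μ = v²r = (33.7)² × 1.17×10^8 = 1.32876×10^11 km³/s².
In km: r₁ = 4.31 × 1.496×10^8 = 6.44776×10^8 km; r₂ = 0.784 × 1.496×10^8 = 1.172864×10^8 km.
Transfer-ellipse semi-major axis a_t = (r₁ + r₂)/2 = (6.44776×10^8 + 1.172864×10^8)/2 = 3.810312×10^8 km.
Circular speed at r₁: v₁ = √(μ/r₁) = √(1.32876×10^11/6.44776×10^8) = 14.356 km/s.
Transfer-orbit speed at r₁ (v² = μ(2/r − 1/a)): v_a = √[μ(2/r₁ − 1/a_t)] = 7.9646 km/s.
First burn Δv₁ = |v_a − v₁| = 6.391 km/s.
Circular speed at r₂: v₂ = √(μ/r₂) = 33.659 km/s.
Transfer-orbit speed at r₂: v_p = √[μ(2/r₂ − 1/a_t)] = 43.785 km/s.
Second burn Δv₂ = |v₂ − v_p| = 10.13 km/s.
Δv = Δv₁ + Δv₂ = 6.391 + 10.13 = 16.52 km/s.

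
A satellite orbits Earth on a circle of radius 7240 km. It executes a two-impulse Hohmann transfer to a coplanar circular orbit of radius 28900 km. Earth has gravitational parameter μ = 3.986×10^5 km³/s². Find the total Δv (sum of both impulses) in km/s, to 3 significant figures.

Transfer-ellipse semi-major axis a_t = (r₁ + r₂)/2 = (7240 + 28900)/2 = 18070 km.
At r₁ the circular-orbit speed is v₁ = √(μ/r₁) = 7.420 km/s.
On the transfer ellipse at r₁, v² = μ(2/r − 1/a) gives v_p = √[μ(2/r₁ − 1/a_t)] = 9.384 km/s.
First burn Δv₁ = |v_p − v₁| = 1.964 km/s.
At r₂, v₂ = √(μ/r₂) = 3.714 km/s.
Transfer-orbit speed at r₂: v_a = √[μ(2/r₂ − 1/a_t)] = 2.351 km/s.
Second burn Δv₂ = |v₂ − v_a| = 1.363 km/s.
Total Δv = Δv₁ + Δv₂ = 3.327 km/s.

Δv = 3.33 km/s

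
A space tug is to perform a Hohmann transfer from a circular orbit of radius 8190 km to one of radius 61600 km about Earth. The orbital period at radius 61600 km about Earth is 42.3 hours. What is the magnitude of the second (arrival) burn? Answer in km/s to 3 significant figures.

Δv₂ = 1.31 km/s

From Kepler's third law T² = 4π²r³/μ at r = 61600 km, T = 42.3 hours = 42.3 × 3600 s = 1.5228×10^5 s: μ = 4π²r³/T² = 3.97939×10^5 km³/s².
Semi-major axis of the transfer orbit: a_t = (8190 + 61600)/2 = 34895 km.
Circular speed at r = 61600 km: v_c = √(μ/r) = 2.5417 km/s.
Vis-viva on the transfer ellipse at r = 61600 km gives v_t = √[μ(2/r − 1/a_t)] = 1.2313 km/s.
Δv₂ = |v_t − v_c| = |1.2313 − 2.5417| = 1.310 km/s.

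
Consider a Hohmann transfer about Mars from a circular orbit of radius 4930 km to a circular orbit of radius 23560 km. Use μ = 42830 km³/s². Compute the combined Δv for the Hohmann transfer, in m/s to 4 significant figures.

Δv = 1398 m/s

Semi-major axis of the transfer orbit: a_t = (4930 + 23560)/2 = 14245 km.
Circular speed at r₁: v₁ = √(μ/r₁) = √(42830/4930) = 2.9475 km/s.
On the transfer ellipse at r₁, v² = μ(2/r − 1/a) gives v_p = √[μ(2/r₁ − 1/a_t)] = 3.7906 km/s.
First burn Δv₁ = |v_p − v₁| = 0.8431 km/s.
Circular speed at r₂: v₂ = √(μ/r₂) = 1.3483 km/s.
Transfer-orbit speed at r₂: v_a = √[μ(2/r₂ − 1/a_t)] = 0.79319 km/s.
Second burn Δv₂ = |v₂ − v_a| = 0.5551 km/s.
Δv = Δv₁ + Δv₂ = 0.8431 + 0.5551 = 1.398 km/s.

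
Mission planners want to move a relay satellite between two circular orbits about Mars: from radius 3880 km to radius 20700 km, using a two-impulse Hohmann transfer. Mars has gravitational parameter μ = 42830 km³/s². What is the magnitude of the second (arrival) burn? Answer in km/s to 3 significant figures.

The Hohmann ellipse has a_t = (r₁ + r₂)/2 = 12290 km.
Circular speed at r = 20700 km: v_c = √(μ/r) = 1.4384 km/s.
Transfer-orbit speed at the same r (vis-viva, a = a_t): v_t = √[μ(2/r − 1/a_t)] = 0.80822 km/s.
Δv₂ = |v_t − v_c| = |0.80822 − 1.4384| = 0.6302 km/s.

Δv₂ = 0.630 km/s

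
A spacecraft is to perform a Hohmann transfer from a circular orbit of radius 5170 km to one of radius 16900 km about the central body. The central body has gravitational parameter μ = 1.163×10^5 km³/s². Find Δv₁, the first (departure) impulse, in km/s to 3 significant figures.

The Hohmann ellipse has a_t = (r₁ + r₂)/2 = 11035 km.
Circular speed at r = 5170 km: v_c = √(μ/r) = 4.743 km/s.
Transfer-orbit speed at the same r (vis-viva, a = a_t): v_t = √[μ(2/r − 1/a_t)] = 5.870 km/s.
Δv₁ = |v_t − v_c| = |5.870 − 4.743| = 1.127 km/s.

Δv₁ = 1.13 km/s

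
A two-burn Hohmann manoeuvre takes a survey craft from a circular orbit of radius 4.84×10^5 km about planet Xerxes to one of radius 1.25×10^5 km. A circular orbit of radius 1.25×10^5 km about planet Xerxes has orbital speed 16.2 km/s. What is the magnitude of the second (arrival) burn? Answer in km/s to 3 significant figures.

From the circular-orbit relation v² = μ/r at r = 1.25×10^5 km: μ = v²r = (16.2)² × 1.25×10^5 = 3.28050×10^7 km³/s².
Transfer-ellipse semi-major axis a_t = (r₁ + r₂)/2 = (4.840×10^5 + 1.250×10^5)/2 = 3.045×10^5 km.
Circular speed at r = 1.250×10^5 km: v_c = √(μ/r) = 16.200 km/s.
Transfer-orbit speed at the same r (vis-viva, a = a_t): v_t = √[μ(2/r − 1/a_t)] = 20.424 km/s.
Δv₂ = |v_t − v_c| = |20.424 − 16.200| = 4.224 km/s.

Δv₂ = 4.22 km/s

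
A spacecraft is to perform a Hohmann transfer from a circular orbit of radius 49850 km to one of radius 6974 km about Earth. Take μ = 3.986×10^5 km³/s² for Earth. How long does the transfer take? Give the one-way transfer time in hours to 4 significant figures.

Transfer-ellipse semi-major axis a_t = (r₁ + r₂)/2 = (49850 + 6974)/2 = 28412 km.
Transfer time t = π√(a_t³/μ) = π√((28412)³ / 3.986×10^5) = 23831 s.
Converting: 23831 s ÷ 3600 s/hour = 6.620 hours.

t = 6.620 hours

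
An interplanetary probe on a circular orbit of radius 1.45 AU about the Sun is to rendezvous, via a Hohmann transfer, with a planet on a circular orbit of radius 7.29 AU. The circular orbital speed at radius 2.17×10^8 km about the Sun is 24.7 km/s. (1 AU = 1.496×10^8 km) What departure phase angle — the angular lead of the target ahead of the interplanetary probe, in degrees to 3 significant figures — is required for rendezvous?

φ = 96.5°

From the circular-orbit relation v² = μ/r at r = 2.17×10^8 km: μ = v²r = (24.7)² × 2.17×10^8 = 1.32390×10^11 km³/s².
In km: r₁ = 1.45 × 1.496×10^8 = 2.1692×10^8 km; r₂ = 7.29 × 1.496×10^8 = 1.090584×10^9 km.
Transfer-ellipse semi-major axis a_t = (r₁ + r₂)/2 = (2.1692×10^8 + 1.090584×10^9)/2 = 6.53752×10^8 km.
Transfer time t = π√(a_t³/μ) = 1.4433×10^8 s.
Target angular speed ω₂ = √(μ/r₂³) = 1.0103×10^-8 rad/s.
Angle swept by the target during transfer: ω₂·t = 1.458 rad = 83.54°.
Arrival is 180° from departure on the ellipse, so φ = 180° − 83.54° = 96.5°.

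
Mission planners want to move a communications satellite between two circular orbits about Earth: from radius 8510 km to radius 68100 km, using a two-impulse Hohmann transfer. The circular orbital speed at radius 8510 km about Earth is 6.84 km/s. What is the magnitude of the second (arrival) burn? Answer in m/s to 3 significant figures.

From the circular-orbit relation v² = μ/r at r = 8510 km: μ = v²r = (6.84)² × 8510 = 3.98145×10^5 km³/s².
The Hohmann ellipse has a_t = (r₁ + r₂)/2 = 38305 km.
On the circular orbit at r = 68100 km, v_c = √(μ/r) = 2.418 km/s.
Vis-viva on the transfer ellipse at r = 68100 km gives v_t = √[μ(2/r − 1/a_t)] = 1.140 km/s.
Δv₂ = |v_t − v_c| = |1.140 − 2.418| = 1.278 km/s.

Δv₂ = 1280 m/s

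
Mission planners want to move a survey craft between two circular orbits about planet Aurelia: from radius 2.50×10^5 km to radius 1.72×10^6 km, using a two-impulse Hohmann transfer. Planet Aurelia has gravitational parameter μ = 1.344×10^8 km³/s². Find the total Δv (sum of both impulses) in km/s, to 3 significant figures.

The Hohmann ellipse has a_t = (r₁ + r₂)/2 = 9.850×10^5 km.
Circular speed at r₁: v₁ = √(μ/r₁) = √(1.344×10^8/2.500×10^5) = 23.186 km/s.
Transfer-orbit speed at r₁ (vis-viva equation): v_p = √[μ(2/r₁ − 1/a_t)] = 30.639 km/s.
First burn Δv₁ = |v_p − v₁| = 7.453 km/s.
At r₂, v₂ = √(μ/r₂) = 8.8397 km/s.
Transfer-orbit speed at r₂: v_a = √[μ(2/r₂ − 1/a_t)] = 4.4534 km/s.
Second burn Δv₂ = |v₂ − v_a| = 4.386 km/s.
Δv = Δv₁ + Δv₂ = 7.453 + 4.386 = 11.84 km/s.

Δv = 11.8 km/s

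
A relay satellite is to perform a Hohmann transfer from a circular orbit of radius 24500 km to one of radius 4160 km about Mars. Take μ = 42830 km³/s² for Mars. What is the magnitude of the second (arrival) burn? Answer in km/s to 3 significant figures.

Semi-major axis of the transfer orbit: a_t = (24500 + 4160)/2 = 14330 km.
Circular speed at r = 4160 km: v_c = √(μ/r) = 3.2087 km/s.
Vis-viva on the transfer ellipse at r = 4160 km gives v_t = √[μ(2/r − 1/a_t)] = 4.1955 km/s.
Δv₂ = |v_t − v_c| = |4.1955 − 3.2087| = 0.9868 km/s.

Δv₂ = 0.987 km/s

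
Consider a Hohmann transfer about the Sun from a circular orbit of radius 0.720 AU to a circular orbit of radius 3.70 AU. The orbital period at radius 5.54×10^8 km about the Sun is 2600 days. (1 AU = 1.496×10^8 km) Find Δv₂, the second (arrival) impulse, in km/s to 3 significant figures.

From Kepler's third law T² = 4π²r³/μ at r = 5.54×10^8 km, T = 2600 days = 2600 × 86400 s = 2.2464×10^8 s: μ = 4π²r³/T² = 1.33019×10^11 km³/s².
In km: r₁ = 0.720 × 1.496×10^8 = 1.07712×10^8 km; r₂ = 3.70 × 1.496×10^8 = 5.5352×10^8 km.
Transfer-ellipse semi-major axis a_t = (r₁ + r₂)/2 = (1.07712×10^8 + 5.5352×10^8)/2 = 3.30616×10^8 km.
Circular speed at r = 5.5352×10^8 km: v_c = √(μ/r) = 15.502 km/s.
Transfer-orbit speed at the same r (vis-viva, a = a_t): v_t = √[μ(2/r − 1/a_t)] = 8.8483 km/s.
Δv₂ = |v_t − v_c| = |8.8483 − 15.502| = 6.654 km/s.

Δv₂ = 6.65 km/s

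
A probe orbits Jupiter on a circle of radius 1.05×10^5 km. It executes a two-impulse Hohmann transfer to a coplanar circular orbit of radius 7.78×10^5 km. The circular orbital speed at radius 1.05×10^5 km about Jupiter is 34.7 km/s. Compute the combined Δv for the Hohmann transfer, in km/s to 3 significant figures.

Δv = 17.9 km/s

From the circular-orbit relation v² = μ/r at r = 1.05×10^5 km: μ = v²r = (34.7)² × 1.05×10^5 = 1.26429×10^8 km³/s².
Semi-major axis of the transfer orbit: a_t = (1.050×10^5 + 7.780×10^5)/2 = 4.415×10^5 km.
Circular speed at r₁: v₁ = √(μ/r₁) = √(1.26429×10^8/1.050×10^5) = 34.70 km/s.
On the transfer ellipse at r₁, vis-viva gives v_p = √[μ(2/r₁ − 1/a_t)] = 46.06 km/s.
First burn Δv₁ = |v_p − v₁| = 11.36 km/s.
Circular speed at r₂: v₂ = √(μ/r₂) = 12.748 km/s.
Transfer-orbit speed at r₂: v_a = √[μ(2/r₂ − 1/a_t)] = 6.2168 km/s.
Second burn Δv₂ = |v₂ − v_a| = 6.531 km/s.
Total Δv = Δv₁ + Δv₂ = 17.89 km/s.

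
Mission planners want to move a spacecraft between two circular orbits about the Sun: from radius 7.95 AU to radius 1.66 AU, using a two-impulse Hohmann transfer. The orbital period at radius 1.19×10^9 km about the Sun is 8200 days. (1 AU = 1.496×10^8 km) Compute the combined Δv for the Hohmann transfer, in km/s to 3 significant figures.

From Kepler's third law T² = 4π²r³/μ at r = 1.19×10^9 km, T = 8200 days = 8200 × 86400 s = 7.0848×10^8 s: μ = 4π²r³/T² = 1.32540×10^11 km³/s².
In km: r₁ = 7.95 × 1.496×10^8 = 1.18932×10^9 km; r₂ = 1.66 × 1.496×10^8 = 2.48336×10^8 km.
Transfer-ellipse semi-major axis a_t = (r₁ + r₂)/2 = (1.18932×10^9 + 2.48336×10^8)/2 = 7.18828×10^8 km.
Circular speed at r₁: v₁ = √(μ/r₁) = √(1.32540×10^11/1.18932×10^9) = 10.557 km/s.
On the transfer ellipse at r₁, v² = μ(2/r − 1/a) gives v_a = √[μ(2/r₁ − 1/a_t)] = 6.2048 km/s.
First burn Δv₁ = |v_a − v₁| = 4.352 km/s.
Circular speed at r₂: v₂ = √(μ/r₂) = 23.102 km/s.
Transfer-orbit speed at r₂: v_p = √[μ(2/r₂ − 1/a_t)] = 29.716 km/s.
Second burn Δv₂ = |v₂ − v_p| = 6.614 km/s.
Total Δv = Δv₁ + Δv₂ = 10.97 km/s.

Δv = 11.0 km/s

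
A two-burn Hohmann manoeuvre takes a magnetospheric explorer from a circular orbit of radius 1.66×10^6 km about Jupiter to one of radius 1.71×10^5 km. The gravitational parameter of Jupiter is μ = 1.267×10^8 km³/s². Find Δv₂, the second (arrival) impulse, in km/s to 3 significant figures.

Δv₂ = 9.43 km/s

The Hohmann ellipse has a_t = (r₁ + r₂)/2 = 9.155×10^5 km.
On the circular orbit at r = 1.710×10^5 km, v_c = √(μ/r) = 27.220 km/s.
Transfer-orbit speed at the same r (vis-viva, a = a_t): v_t = √[μ(2/r − 1/a_t)] = 36.653 km/s.
Δv₂ = |v_t − v_c| = |36.653 − 27.220| = 9.433 km/s.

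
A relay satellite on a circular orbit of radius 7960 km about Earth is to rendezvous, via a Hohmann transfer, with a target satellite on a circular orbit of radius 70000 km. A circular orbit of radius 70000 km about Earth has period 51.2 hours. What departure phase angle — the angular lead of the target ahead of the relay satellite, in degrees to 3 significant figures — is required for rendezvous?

φ = 105°

From Kepler's third law T² = 4π²r³/μ at r = 70000 km, T = 51.2 hours = 51.2 × 3600 s = 1.8432×10^5 s: μ = 4π²r³/T² = 3.98574×10^5 km³/s².
Semi-major axis of the transfer orbit: a_t = (7960 + 70000)/2 = 38980 km.
The half-period of the transfer ellipse is t = π√(a_t³/μ) = 38296.4 s.
The target's mean motion on its circular orbit is ω₂ = √(μ/r₂³) = 3.40885×10^-5 rad/s.
Angle swept by the target during transfer: ω₂·t = 1.3055 rad = 74.80°.
Arrival is 180° from departure on the ellipse, so φ = 180° − 74.80° = 105°.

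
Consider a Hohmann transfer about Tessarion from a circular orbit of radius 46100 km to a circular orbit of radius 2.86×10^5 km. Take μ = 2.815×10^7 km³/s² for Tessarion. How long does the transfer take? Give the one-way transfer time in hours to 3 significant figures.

t = 11.1 hours

Transfer-ellipse semi-major axis a_t = (r₁ + r₂)/2 = (46100 + 2.860×10^5)/2 = 1.6605×10^5 km.
By Kepler's third law the transfer-orbit period is T = 2π√(a_t³/μ), so t = T/2 = 40070 s.
Converting: 40070 s ÷ 3600 s/hour = 11.1 hours.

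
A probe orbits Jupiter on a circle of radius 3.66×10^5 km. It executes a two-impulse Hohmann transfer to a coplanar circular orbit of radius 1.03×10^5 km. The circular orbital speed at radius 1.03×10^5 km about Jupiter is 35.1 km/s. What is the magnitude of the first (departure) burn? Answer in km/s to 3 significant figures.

From the circular-orbit relation v² = μ/r at r = 1.03×10^5 km: μ = v²r = (35.1)² × 1.03×10^5 = 1.26897×10^8 km³/s².
The Hohmann ellipse has a_t = (r₁ + r₂)/2 = 2.345×10^5 km.
On the circular orbit at r = 3.660×10^5 km, v_c = √(μ/r) = 18.62 km/s.
Vis-viva on the transfer ellipse at r = 3.660×10^5 km gives v_t = √[μ(2/r − 1/a_t)] = 12.34 km/s.
Δv₁ = |v_t − v_c| = |12.34 − 18.62| = 6.280 km/s.

Δv₁ = 6.28 km/s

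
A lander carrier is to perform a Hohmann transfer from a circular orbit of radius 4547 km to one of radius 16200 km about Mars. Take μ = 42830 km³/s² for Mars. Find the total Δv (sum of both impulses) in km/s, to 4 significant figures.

Δv = 1.316 km/s

Transfer-ellipse semi-major axis a_t = (r₁ + r₂)/2 = (4547 + 16200)/2 = 10373.5 km.
Circular speed at r₁: v₁ = √(μ/r₁) = √(42830/4547) = 3.0691 km/s.
On the transfer ellipse at r₁, v² = μ(2/r − 1/a) gives v_p = √[μ(2/r₁ − 1/a_t)] = 3.8354 km/s.
First burn Δv₁ = |v_p − v₁| = 0.7663 km/s.
At r₂, v₂ = √(μ/r₂) = 1.6260 km/s.
Transfer-orbit speed at r₂: v_a = √[μ(2/r₂ − 1/a_t)] = 1.0765 km/s.
Second burn Δv₂ = |v₂ − v_a| = 0.5495 km/s.
Total Δv = Δv₁ + Δv₂ = 1.316 km/s.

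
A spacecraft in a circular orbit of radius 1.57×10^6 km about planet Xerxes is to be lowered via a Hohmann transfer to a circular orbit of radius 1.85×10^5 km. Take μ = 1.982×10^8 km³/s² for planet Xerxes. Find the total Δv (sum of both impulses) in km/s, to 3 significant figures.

Semi-major axis of the transfer orbit: a_t = (1.570×10^6 + 1.850×10^5)/2 = 8.775×10^5 km.
At r₁ the circular-orbit speed is v₁ = √(μ/r₁) = 11.236 km/s.
Transfer-orbit speed at r₁ (vis-viva equation): v_a = √[μ(2/r₁ − 1/a_t)] = 5.1590 km/s.
First burn Δv₁ = |v_a − v₁| = 6.077 km/s.
Circular speed at r₂: v₂ = √(μ/r₂) = 32.73 km/s.
Transfer-orbit speed at r₂: v_p = √[μ(2/r₂ − 1/a_t)] = 43.78 km/s.
Second burn Δv₂ = |v₂ − v_p| = 11.05 km/s.
Δv = Δv₁ + Δv₂ = 6.077 + 11.05 = 17.13 km/s.

Δv = 17.1 km/s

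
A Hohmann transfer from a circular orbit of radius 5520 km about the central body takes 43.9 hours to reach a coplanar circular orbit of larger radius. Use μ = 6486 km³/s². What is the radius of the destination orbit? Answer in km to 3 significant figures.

r₂ = 45300 km

Transfer time t = 43.9 hours = 1.5804×10^5 s, and t = π√(a_t³/μ).
So a_t = (μ t²/π²)^(1/3) = (6486 × (1.5804×10^5)² / π²)^(1/3) = 25414 km.
Since a_t = (r₁ + r₂)/2, r₂ = 2a_t − r₁ = 2×25414 − 5520 = 45308 km.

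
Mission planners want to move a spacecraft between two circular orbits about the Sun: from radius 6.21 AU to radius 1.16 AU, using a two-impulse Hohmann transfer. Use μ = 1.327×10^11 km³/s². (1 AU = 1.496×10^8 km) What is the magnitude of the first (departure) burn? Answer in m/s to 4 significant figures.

In km: r₁ = 6.21 × 1.496×10^8 = 9.29016×10^8 km; r₂ = 1.16 × 1.496×10^8 = 1.73536×10^8 km.
Transfer-ellipse semi-major axis a_t = (r₁ + r₂)/2 = (9.29016×10^8 + 1.73536×10^8)/2 = 5.51276×10^8 km.
Circular speed at r = 9.29016×10^8 km: v_c = √(μ/r) = 11.9515 km/s.
Transfer-orbit speed at the same r (vis-viva, a = a_t): v_t = √[μ(2/r − 1/a_t)] = 6.70555 km/s.
Δv₁ = |v_t − v_c| = |6.70555 − 11.9515| = 5.246 km/s.

Δv₁ = 5246 m/s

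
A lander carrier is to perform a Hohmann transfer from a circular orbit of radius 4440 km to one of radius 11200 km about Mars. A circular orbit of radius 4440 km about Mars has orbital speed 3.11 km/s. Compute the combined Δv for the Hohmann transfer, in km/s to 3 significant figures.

Δv = 1.09 km/s

From the circular-orbit relation v² = μ/r at r = 4440 km: μ = v²r = (3.11)² × 4440 = 42944.1 km³/s².
Transfer-ellipse semi-major axis a_t = (r₁ + r₂)/2 = (4440 + 11200)/2 = 7820 km.
Circular speed at r₁: v₁ = √(μ/r₁) = √(42944.1/4440) = 3.1100 km/s.
Transfer-orbit speed at r₁ (v² = μ(2/r − 1/a)): v_p = √[μ(2/r₁ − 1/a_t)] = 3.7219 km/s.
First burn Δv₁ = |v_p − v₁| = 0.6119 km/s.
Circular speed at r₂: v₂ = √(μ/r₂) = 1.95814 km/s.
Transfer-orbit speed at r₂: v_a = √[μ(2/r₂ − 1/a_t)] = 1.47547 km/s.
Second burn Δv₂ = |v₂ − v_a| = 0.4827 km/s.
Δv = Δv₁ + Δv₂ = 0.6119 + 0.4827 = 1.095 km/s.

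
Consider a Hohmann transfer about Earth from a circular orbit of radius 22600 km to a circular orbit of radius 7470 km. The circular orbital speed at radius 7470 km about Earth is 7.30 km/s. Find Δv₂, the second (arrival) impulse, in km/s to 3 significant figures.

Δv₂ = 1.65 km/s

From the circular-orbit relation v² = μ/r at r = 7470 km: μ = v²r = (7.30)² × 7470 = 3.98076×10^5 km³/s².
Transfer-ellipse semi-major axis a_t = (r₁ + r₂)/2 = (22600 + 7470)/2 = 15035 km.
Circular speed at r = 7470 km: v_c = √(μ/r) = 7.300 km/s.
Transfer-orbit speed at the same r (vis-viva, a = a_t): v_t = √[μ(2/r − 1/a_t)] = 8.950 km/s.
Δv₂ = |v_t − v_c| = |8.950 − 7.300| = 1.650 km/s.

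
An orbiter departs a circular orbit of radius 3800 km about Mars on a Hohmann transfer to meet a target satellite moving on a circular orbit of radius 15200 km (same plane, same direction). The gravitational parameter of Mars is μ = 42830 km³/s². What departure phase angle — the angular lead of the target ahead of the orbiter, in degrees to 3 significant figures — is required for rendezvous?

Semi-major axis of the transfer orbit: a_t = (3800 + 15200)/2 = 9500 km.
The half-period of the transfer ellipse is t = π√(a_t³/μ) = 14056 s.
Target angular speed ω₂ = √(μ/r₂³) = 1.1044×10^-4 rad/s.
Angle swept by the target during transfer: ω₂·t = 1.5523 rad = 88.94°.
Arrival is 180° from departure on the ellipse, so φ = 180° − 88.94° = 91.1°.

φ = 91.1°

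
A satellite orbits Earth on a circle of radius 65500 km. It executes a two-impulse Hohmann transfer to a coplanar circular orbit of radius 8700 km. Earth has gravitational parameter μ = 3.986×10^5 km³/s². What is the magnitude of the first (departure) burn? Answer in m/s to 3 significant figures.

Δv₁ = 1270 m/s

The Hohmann ellipse has a_t = (r₁ + r₂)/2 = 37100 km.
Circular speed at r = 65500 km: v_c = √(μ/r) = 2.467 km/s.
Vis-viva on the transfer ellipse at r = 65500 km gives v_t = √[μ(2/r − 1/a_t)] = 1.195 km/s.
Δv₁ = |v_t − v_c| = |1.195 − 2.467| = 1.272 km/s.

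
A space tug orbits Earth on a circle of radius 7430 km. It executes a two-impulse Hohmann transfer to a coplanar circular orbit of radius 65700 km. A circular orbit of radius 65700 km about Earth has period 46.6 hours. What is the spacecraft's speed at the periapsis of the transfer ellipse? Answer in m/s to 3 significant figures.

v = 9810 m/s

From Kepler's third law T² = 4π²r³/μ at r = 65700 km, T = 46.6 hours = 46.6 × 3600 s = 1.6776×10^5 s: μ = 4π²r³/T² = 3.97813×10^5 km³/s².
The Hohmann ellipse has a_t = (r₁ + r₂)/2 = 36565 km.
The periapsis of the transfer ellipse is at r = 7430 km.
From the vis-viva equation, v = √[μ(2/r − 1/a_t)] = 9.808 km/s.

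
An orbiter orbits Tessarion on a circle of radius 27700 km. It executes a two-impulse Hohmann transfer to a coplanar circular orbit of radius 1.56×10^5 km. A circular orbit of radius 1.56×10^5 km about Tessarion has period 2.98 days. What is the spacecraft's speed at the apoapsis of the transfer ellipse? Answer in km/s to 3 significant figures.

v = 2.09 km/s

From Kepler's third law T² = 4π²r³/μ at r = 1.56×10^5 km, T = 2.98 days = 2.98 × 86400 s = 2.57472×10^5 s: μ = 4π²r³/T² = 2.26086×10^6 km³/s².
Semi-major axis of the transfer orbit: a_t = (27700 + 1.560×10^5)/2 = 91850 km.
The apoapsis of the transfer ellipse is at r = 1.560×10^5 km.
From the vis-viva equation, v = √[μ(2/r − 1/a_t)] = 2.091 km/s.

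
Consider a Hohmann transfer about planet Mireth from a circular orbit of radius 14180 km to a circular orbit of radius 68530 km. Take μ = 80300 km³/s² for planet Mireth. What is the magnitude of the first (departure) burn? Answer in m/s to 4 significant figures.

Transfer-ellipse semi-major axis a_t = (r₁ + r₂)/2 = (14180 + 68530)/2 = 41355 km.
On the circular orbit at r = 14180 km, v_c = √(μ/r) = 2.37969 km/s.
Transfer-orbit speed at the same r (vis-viva, a = a_t): v_t = √[μ(2/r − 1/a_t)] = 3.06335 km/s.
Δv₁ = |v_t − v_c| = |3.06335 − 2.37969| = 0.6837 km/s.

Δv₁ = 683.7 m/s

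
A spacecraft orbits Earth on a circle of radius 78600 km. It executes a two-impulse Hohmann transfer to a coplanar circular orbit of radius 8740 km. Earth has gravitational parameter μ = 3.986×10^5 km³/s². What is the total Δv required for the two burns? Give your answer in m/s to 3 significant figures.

Transfer-ellipse semi-major axis a_t = (r₁ + r₂)/2 = (78600 + 8740)/2 = 43670 km.
Circular speed at r₁: v₁ = √(μ/r₁) = √(3.986×10^5/78600) = 2.25194 km/s.
On the transfer ellipse at r₁, vis-viva gives v_a = √[μ(2/r₁ − 1/a_t)] = 1.00745 km/s.
First burn Δv₁ = |v_a − v₁| = 1.244 km/s.
At r₂, v₂ = √(μ/r₂) = 6.753 km/s.
Transfer-orbit speed at r₂: v_p = √[μ(2/r₂ − 1/a_t)] = 9.060 km/s.
Second burn Δv₂ = |v₂ − v_p| = 2.307 km/s.
Δv = Δv₁ + Δv₂ = 1.244 + 2.307 = 3.551 km/s.

Δv = 3550 m/s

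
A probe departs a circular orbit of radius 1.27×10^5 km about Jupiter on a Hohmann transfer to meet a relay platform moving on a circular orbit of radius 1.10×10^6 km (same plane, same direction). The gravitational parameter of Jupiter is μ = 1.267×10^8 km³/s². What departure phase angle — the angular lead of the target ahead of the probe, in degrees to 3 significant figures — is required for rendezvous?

φ = 105°

Transfer-ellipse semi-major axis a_t = (r₁ + r₂)/2 = (1.270×10^5 + 1.100×10^6)/2 = 6.135×10^5 km.
The half-period of the transfer ellipse is t = π√(a_t³/μ) = 1.34117×10^5 s.
Target angular speed ω₂ = √(μ/r₂³) = 9.75662×10^-6 rad/s.
Angle swept by the target during transfer: ω₂·t = 1.3085 rad = 74.97°.
Arrival is 180° from departure on the ellipse, so φ = 180° − 74.97° = 105°.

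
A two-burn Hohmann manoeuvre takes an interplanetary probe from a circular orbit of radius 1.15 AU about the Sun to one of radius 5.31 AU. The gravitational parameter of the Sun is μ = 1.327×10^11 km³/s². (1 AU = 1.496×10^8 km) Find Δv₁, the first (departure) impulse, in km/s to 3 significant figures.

In km: r₁ = 1.15 × 1.496×10^8 = 1.7204×10^8 km; r₂ = 5.31 × 1.496×10^8 = 7.94376×10^8 km.
Semi-major axis of the transfer orbit: a_t = (1.7204×10^8 + 7.94376×10^8)/2 = 4.83208×10^8 km.
On the circular orbit at r = 1.7204×10^8 km, v_c = √(μ/r) = 27.773 km/s.
Vis-viva on the transfer ellipse at r = 1.7204×10^8 km gives v_t = √[μ(2/r − 1/a_t)] = 35.610 km/s.
Δv₁ = |v_t − v_c| = |35.610 − 27.773| = 7.837 km/s.

Δv₁ = 7.84 km/s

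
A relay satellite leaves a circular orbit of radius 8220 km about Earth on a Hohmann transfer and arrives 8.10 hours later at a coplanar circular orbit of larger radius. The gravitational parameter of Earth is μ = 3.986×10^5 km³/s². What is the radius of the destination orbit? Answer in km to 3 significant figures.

Transfer time t = 8.10 hours = 29160 s, and t = π√(a_t³/μ).
So a_t = (μ t²/π²)^(1/3) = (3.986×10^5 × (29160)² / π²)^(1/3) = 32504 km.
Since a_t = (r₁ + r₂)/2, r₂ = 2a_t − r₁ = 2×32504 − 8220 = 56788 km.

r₂ = 56800 km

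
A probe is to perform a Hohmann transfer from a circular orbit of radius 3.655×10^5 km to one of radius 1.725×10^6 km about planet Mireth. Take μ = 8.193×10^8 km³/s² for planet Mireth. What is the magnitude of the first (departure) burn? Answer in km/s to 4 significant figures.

Δv₁ = 13.48 km/s

Transfer-ellipse semi-major axis a_t = (r₁ + r₂)/2 = (3.655×10^5 + 1.725×10^6)/2 = 1.04525×10^6 km.
On the circular orbit at r = 3.655×10^5 km, v_c = √(μ/r) = 47.345 km/s.
Transfer-orbit speed at the same r (vis-viva, a = a_t): v_t = √[μ(2/r − 1/a_t)] = 60.822 km/s.
Δv₁ = |v_t − v_c| = |60.822 − 47.345| = 13.48 km/s.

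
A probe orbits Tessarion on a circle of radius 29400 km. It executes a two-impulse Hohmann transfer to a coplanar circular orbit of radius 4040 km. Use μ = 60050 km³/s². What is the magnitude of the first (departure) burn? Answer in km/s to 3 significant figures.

Transfer-ellipse semi-major axis a_t = (r₁ + r₂)/2 = (29400 + 4040)/2 = 16720 km.
Circular speed at r = 29400 km: v_c = √(μ/r) = 1.4292 km/s.
Transfer-orbit speed at the same r (vis-viva, a = a_t): v_t = √[μ(2/r − 1/a_t)] = 0.70251 km/s.
Δv₁ = |v_t − v_c| = |0.70251 − 1.4292| = 0.7267 km/s.

Δv₁ = 0.727 km/s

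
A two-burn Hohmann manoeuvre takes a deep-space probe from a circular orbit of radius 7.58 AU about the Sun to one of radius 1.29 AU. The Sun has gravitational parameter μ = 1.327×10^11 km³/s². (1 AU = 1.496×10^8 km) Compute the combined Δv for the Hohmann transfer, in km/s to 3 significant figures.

Δv = 13.0 km/s

In km: r₁ = 7.58 × 1.496×10^8 = 1.133968×10^9 km; r₂ = 1.29 × 1.496×10^8 = 1.92984×10^8 km.
Semi-major axis of the transfer orbit: a_t = (1.133968×10^9 + 1.92984×10^8)/2 = 6.63476×10^8 km.
Circular speed at r₁: v₁ = √(μ/r₁) = √(1.327×10^11/1.133968×10^9) = 10.8177 km/s.
Transfer-orbit speed at r₁ (vis-viva): v_a = √[μ(2/r₁ − 1/a_t)] = 5.83422 km/s.
First burn Δv₁ = |v_a − v₁| = 4.983 km/s.
Circular speed at r₂: v₂ = √(μ/r₂) = 26.223 km/s.
Transfer-orbit speed at r₂: v_p = √[μ(2/r₂ − 1/a_t)] = 34.282 km/s.
Second burn Δv₂ = |v₂ − v_p| = 8.059 km/s.
Total Δv = Δv₁ + Δv₂ = 13.04 km/s.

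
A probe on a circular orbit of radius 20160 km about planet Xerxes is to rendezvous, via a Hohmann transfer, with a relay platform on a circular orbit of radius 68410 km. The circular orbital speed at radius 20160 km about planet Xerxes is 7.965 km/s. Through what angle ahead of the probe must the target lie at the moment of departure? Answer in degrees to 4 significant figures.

From the circular-orbit relation v² = μ/r at r = 20160 km: μ = v²r = (7.965)² × 20160 = 1.27898×10^6 km³/s².
Transfer-ellipse semi-major axis a_t = (r₁ + r₂)/2 = (20160 + 68410)/2 = 44285 km.
The half-period of the transfer ellipse is t = π√(a_t³/μ) = 25888 s.
Target angular speed ω₂ = √(μ/r₂³) = 6.3205×10^-5 rad/s.
Angle swept by the target during transfer: ω₂·t = 1.6363 rad = 93.75°.
The probe traverses 180° on the transfer ellipse, so the target must lead by 180° − 93.75° = 86.25°.

φ = 86.25°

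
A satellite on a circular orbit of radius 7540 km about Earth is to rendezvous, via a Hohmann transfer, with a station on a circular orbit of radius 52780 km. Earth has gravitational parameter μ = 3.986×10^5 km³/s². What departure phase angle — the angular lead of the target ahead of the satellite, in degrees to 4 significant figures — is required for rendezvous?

Transfer-ellipse semi-major axis a_t = (r₁ + r₂)/2 = (7540 + 52780)/2 = 30160 km.
The half-period of the transfer ellipse is t = π√(a_t³/μ) = 26063.2 s.
The target's mean motion on its circular orbit is ω₂ = √(μ/r₂³) = 5.20672×10^-5 rad/s.
Angle swept by the target during transfer: ω₂·t = 1.35704 rad = 77.753°.
The satellite traverses 180° on the transfer ellipse, so the target must lead by 180° − 77.753° = 102.2°.

φ = 102.2°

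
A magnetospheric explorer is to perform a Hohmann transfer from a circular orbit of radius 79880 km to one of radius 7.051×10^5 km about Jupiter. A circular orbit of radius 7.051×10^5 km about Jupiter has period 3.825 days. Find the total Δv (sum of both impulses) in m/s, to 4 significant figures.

From Kepler's third law T² = 4π²r³/μ at r = 7.051×10^5 km, T = 3.825 days = 3.825 × 86400 s = 3.3048×10^5 s: μ = 4π²r³/T² = 1.26713×10^8 km³/s².
Semi-major axis of the transfer orbit: a_t = (79880 + 7.051×10^5)/2 = 3.9249×10^5 km.
At r₁ the circular-orbit speed is v₁ = √(μ/r₁) = 39.83 km/s.
On the transfer ellipse at r₁, vis-viva gives v_p = √[μ(2/r₁ − 1/a_t)] = 53.38 km/s.
First burn Δv₁ = |v_p − v₁| = 13.55 km/s.
At r₂, v₂ = √(μ/r₂) = 13.406 km/s.
Transfer-orbit speed at r₂: v_a = √[μ(2/r₂ − 1/a_t)] = 6.0477 km/s.
Second burn Δv₂ = |v₂ − v_a| = 7.358 km/s.
Δv = Δv₁ + Δv₂ = 13.55 + 7.358 = 20.91 km/s.

Δv = 20910 m/s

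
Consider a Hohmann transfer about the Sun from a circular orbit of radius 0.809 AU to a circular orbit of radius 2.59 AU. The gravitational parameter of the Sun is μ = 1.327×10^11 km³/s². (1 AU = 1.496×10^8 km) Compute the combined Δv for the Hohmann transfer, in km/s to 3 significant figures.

Δv = 13.5 km/s

In km: r₁ = 0.809 × 1.496×10^8 = 1.210264×10^8 km; r₂ = 2.59 × 1.496×10^8 = 3.87464×10^8 km.
The Hohmann ellipse has a_t = (r₁ + r₂)/2 = 2.542452×10^8 km.
At r₁ the circular-orbit speed is v₁ = √(μ/r₁) = 33.113 km/s.
On the transfer ellipse at r₁, v² = μ(2/r − 1/a) gives v_p = √[μ(2/r₁ − 1/a_t)] = 40.878 km/s.
First burn Δv₁ = |v_p − v₁| = 7.765 km/s.
Circular speed at r₂: v₂ = √(μ/r₂) = 18.506 km/s.
Transfer-orbit speed at r₂: v_a = √[μ(2/r₂ − 1/a_t)] = 12.768 km/s.
Second burn Δv₂ = |v₂ − v_a| = 5.738 km/s.
Δv = Δv₁ + Δv₂ = 7.765 + 5.738 = 13.50 km/s.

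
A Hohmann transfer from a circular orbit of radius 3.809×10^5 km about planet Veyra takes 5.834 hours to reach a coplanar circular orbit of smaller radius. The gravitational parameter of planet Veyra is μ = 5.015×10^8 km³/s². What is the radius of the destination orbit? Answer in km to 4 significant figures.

Transfer time t = 5.834 hours = 21002.4 s, and t = π√(a_t³/μ).
So a_t = (μ t²/π²)^(1/3) = (5.015×10^8 × (21002.4)² / π²)^(1/3) = 2.8195×10^5 km.
Since a_t = (r₁ + r₂)/2, r₂ = 2a_t − r₁ = 2×2.8195×10^5 − 3.809×10^5 = 1.830×10^5 km.

r₂ = 1.830×10^5 km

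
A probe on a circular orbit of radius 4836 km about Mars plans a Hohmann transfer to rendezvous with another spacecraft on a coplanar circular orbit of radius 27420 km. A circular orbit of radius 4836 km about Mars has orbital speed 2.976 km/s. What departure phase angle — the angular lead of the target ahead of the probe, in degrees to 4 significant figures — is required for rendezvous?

From the circular-orbit relation v² = μ/r at r = 4836 km: μ = v²r = (2.976)² × 4836 = 42830.4 km³/s².
Semi-major axis of the transfer orbit: a_t = (4836 + 27420)/2 = 16128 km.
Transfer time t = π√(a_t³/μ) = 31092 s.
Target angular speed ω₂ = √(μ/r₂³) = 4.5580×10^-5 rad/s.
Angle swept by the target during transfer: ω₂·t = 1.4172 rad = 81.20°.
Arrival is 180° from departure on the ellipse, so φ = 180° − 81.20° = 98.80°.

φ = 98.80°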